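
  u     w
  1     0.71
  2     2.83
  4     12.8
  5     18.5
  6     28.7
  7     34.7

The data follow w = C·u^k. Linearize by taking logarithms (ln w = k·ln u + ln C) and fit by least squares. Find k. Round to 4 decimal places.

Let Y = ln w. Fitting Y = k·ln u + ln C by least squares:
XᵀX = [[11.9895, 7.4265]; [7.4265, 6]], rhs = [21.8677, 13.0686]ᵀ  (here Σln u = 7.4265, Σ(ln u)² = 11.9895, Σln w = 13.0686, Σln u·ln w = 21.8677).
Δ = 11.9895·6 − (7.4265)² = 16.7835; k = (21.8677·6 − 7.4265·13.0686)/16.7835 = 2.03482, ln C = (11.9895·13.0686 − 7.4265·21.8677)/16.7835 = -0.34050.

k = 2.0348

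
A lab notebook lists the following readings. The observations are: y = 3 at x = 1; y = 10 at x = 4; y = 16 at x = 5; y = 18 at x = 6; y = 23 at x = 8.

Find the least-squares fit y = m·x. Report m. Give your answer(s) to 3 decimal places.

m = 2.923

Entries of MᵀM: Σx·x = 142.
Moment sums: Σx·y = 415.
So MᵀM·[m]ᵀ = Mᵀy: [[142]]·[m]ᵀ = [415]ᵀ.
m = 415/142 = 2.92254.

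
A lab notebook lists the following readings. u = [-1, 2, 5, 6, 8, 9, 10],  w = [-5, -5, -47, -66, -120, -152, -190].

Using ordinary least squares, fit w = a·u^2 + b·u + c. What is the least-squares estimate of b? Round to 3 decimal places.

Setting ∂/∂a … = 0 gives: 22595·a + 2589·b + 311·c = -42568;  2589·a + 311·b + 39·c = -4864;  311·a + 39·b + 7·c = -585.
Solving the 3×3 system (Gaussian elimination) gives a = -628021/312802, b = 382093/312802, c = -184019/156401.

b = 1.222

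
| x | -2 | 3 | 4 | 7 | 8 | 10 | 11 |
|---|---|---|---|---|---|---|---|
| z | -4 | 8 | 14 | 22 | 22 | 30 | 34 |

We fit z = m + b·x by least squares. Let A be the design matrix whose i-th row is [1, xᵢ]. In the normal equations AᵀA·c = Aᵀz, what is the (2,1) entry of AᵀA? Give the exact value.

Row 2 ↔ basis x, column 1 ↔ basis 1, so (AᵀA)_{2,1} = Σᵢ x = (-2)·(1) + (3)·(1) + (4)·(1) + (7)·(1) + (8)·(1) + (10)·(1) + (11)·(1) = 41.

41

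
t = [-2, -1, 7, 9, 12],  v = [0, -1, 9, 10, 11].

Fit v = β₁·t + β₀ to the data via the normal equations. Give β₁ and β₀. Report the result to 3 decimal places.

β₁ = 0.916, β₀ = 1.222

From the data, Σt·t = 279, Σt = 25, Σ1 = 5.
And Σt·v = 286, Σv = 29.
MᵀM·[β₁, β₀]ᵀ = Mᵀv becomes [[279, 25]; [25, 5]]·[β₁, β₀]ᵀ = [286, 29]ᵀ.
Determinant 279·5 − 25² = 770.
β₁ = (286·5 − 25·29)/770 = 141/154; β₀ = (279·29 − 25·286)/770 = 941/770.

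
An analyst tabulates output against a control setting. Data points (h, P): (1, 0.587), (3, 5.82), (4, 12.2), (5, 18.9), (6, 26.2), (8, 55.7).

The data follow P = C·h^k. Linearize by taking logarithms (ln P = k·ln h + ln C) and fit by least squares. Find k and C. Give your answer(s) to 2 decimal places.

k = 2.17, C = 0.57

Linearized form: ln P = k·ln h + ln C. From the 6 transformed points,
Over the data: Σln h = 7.9655, Σ(ln h)² = 13.2535, Σln P = 13.9549, Σln h·ln P = 24.3439.
Normal system: [[13.2535, 7.9655]; [7.9655, 6]]·[k, ln C]ᵀ = [24.3439, 13.9549]ᵀ.
Slope k = (n·Σln h·ln P − Σln h·Σln P)/(n·Σ(ln h)² − (Σln h)²) = (6·24.3439 − 7.9655·13.9549)/16.0713 = 2.17188; ln C = (Σln P − k·Σln h)/n = -0.55755, so C = exp(-0.55755) = 0.57261.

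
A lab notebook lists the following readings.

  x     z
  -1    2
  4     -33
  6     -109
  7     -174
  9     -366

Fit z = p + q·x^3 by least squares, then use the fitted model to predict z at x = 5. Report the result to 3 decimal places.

The normal system MᵀM·[p, q]ᵀ = Mᵀz is [[5, 1351]; [1351, 699843]]·[p, q]ᵀ = [-680, -352154]ᵀ.
Δ = 5·699843 − 1351² = 1674014.
p = ((-680)·699843 − 1351·(-352154))/1674014 = -66593/837007; q = (5·(-352154) − 1351·(-680))/1674014 = -421045/837007.
At x = 5: ẑ = (-66593/837007)·(1) + (-421045/837007)·(125) = -52697218/837007.

ẑ = -62.959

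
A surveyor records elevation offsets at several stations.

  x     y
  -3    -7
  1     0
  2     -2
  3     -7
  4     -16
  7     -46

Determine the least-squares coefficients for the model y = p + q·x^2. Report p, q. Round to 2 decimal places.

With design matrix M, MᵀM = [[6, 88]; [88, 2836]] and Mᵀy = [-78, -2644]ᵀ.
Eliminating q: 2836·(row 1) − 88·(row 2) gives 9272·p = 2836·(-78) − 88·(-2644) = 11464, so p = 1433/1159.
Then q = ((-2644) − 88·(1433/1159))/2836 = -1125/1159.

p = 1.24, q = -0.97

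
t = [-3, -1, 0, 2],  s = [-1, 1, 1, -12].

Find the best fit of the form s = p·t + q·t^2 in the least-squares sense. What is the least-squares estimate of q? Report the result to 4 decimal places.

Forming MᵀM = [[14, -20]; [-20, 98]] and Mᵀs = [-22, -56]ᵀ gives MᵀM·[p, q]ᵀ = Mᵀs.
det = 14·98 − (-20)² = 972.
p = ((-22)·98 − (-20)·(-56))/972 = -91/27; q = (14·(-56) − (-20)·(-22))/972 = -34/27.

q = -1.2593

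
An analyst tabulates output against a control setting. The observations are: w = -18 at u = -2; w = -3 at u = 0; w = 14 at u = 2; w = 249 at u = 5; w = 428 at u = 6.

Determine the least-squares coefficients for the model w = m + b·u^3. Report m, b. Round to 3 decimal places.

Entries of AᵀA: Σ1 = 5, Σu^3 = 341, Σu^3·u^3 = 62409.
Moment sums: Σw = 670, Σu^3·w = 123829.
So AᵀA·[m, b]ᵀ = Aᵀw: [[5, 341]; [341, 62409]]·[m, b]ᵀ = [670, 123829]ᵀ.
Eliminating b: 62409·(row 1) − 341·(row 2) gives 195764·m = 62409·670 − 341·123829 = -411659, so m = -411659/195764.
Then b = (123829 − 341·(-411659/195764))/62409 = 390675/195764.

m = -2.103, b = 1.996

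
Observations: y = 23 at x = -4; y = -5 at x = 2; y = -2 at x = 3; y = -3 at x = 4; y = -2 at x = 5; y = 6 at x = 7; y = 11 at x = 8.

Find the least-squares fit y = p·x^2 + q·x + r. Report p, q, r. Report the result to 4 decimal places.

p = 0.5690, q = -3.2617, r = 0.7727

Setting ∂/∂p … = 0 gives: 7731·p + 1015·q + 183·r = 1230;  1015·p + 183·q + 25·r = 0;  183·p + 25·q + 7·r = 28.
(Σx^2·x^2 = 7731, Σx^2·x = 1015, Σx^2 = 183, Σx·x = 183, Σx = 25, Σ1 = 7, Σx^2·y = 1230, Σx·y = 0, Σy = 28.)
Inverting the 3×3 Gram matrix, [p, q, r]ᵀ = [144922/254681, -830685/254681, 196781/254681]ᵀ.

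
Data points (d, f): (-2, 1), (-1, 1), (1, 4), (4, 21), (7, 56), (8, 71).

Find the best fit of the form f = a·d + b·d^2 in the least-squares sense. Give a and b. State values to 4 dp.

From the data, Σd·d = 135, Σd·d^2 = 911, Σd^2·d^2 = 6771.
For Aᵀf: Σd·f = 1045, Σd^2·f = 7633.
Δ = 135·6771 − 911² = 84164.
a = (1045·6771 − 911·7633)/84164 = 30508/21041; b = (135·7633 − 911·1045)/84164 = 19615/21041.

a = 1.4499, b = 0.9322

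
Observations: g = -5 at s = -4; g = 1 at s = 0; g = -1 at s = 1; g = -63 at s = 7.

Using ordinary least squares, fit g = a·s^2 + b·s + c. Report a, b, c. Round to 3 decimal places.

Compute the Gram sums: Σs^2·s^2 = 2658, Σs^2·s = 280, Σs^2 = 66, Σs·s = 66, Σs = 4, Σ1 = 4.
Moment sums: Σs^2·g = -3168, Σs·g = -422, Σg = -68.
Row-reducing yields a = -25548/25741, b = -58791/25741, c = 42736/25741.

a = -0.993, b = -2.284, c = 1.660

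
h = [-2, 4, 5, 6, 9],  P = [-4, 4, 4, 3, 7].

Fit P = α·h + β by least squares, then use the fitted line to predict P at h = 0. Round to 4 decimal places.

P̂ = -1.4785

From the data, Σh·h = 162, Σh = 22, Σ1 = 5.
Right-hand side: Σh·P = 125, ΣP = 14.
So XᵀX·[α, β]ᵀ = XᵀP: [[162, 22]; [22, 5]]·[α, β]ᵀ = [125, 14]ᵀ.
Eliminating β: 5·(row 1) − 22·(row 2) gives 326·α = 5·125 − 22·14 = 317, so α = 317/326.
Then β = (14 − 22·(317/326))/5 = -241/163.
At h = 0: P̂ = (317/326)·(0) + (-241/163)·(1) = -241/163.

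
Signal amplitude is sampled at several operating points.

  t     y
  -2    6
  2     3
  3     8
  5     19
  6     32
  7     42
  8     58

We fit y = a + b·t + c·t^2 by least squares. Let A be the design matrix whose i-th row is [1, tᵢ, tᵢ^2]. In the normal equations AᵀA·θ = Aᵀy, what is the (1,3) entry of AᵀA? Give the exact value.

Row 1 ↔ basis 1, column 3 ↔ basis t^2, so (AᵀA)_{1,3} = Σᵢ t^2 = (1)·(4) + (1)·(4) + (1)·(9) + (1)·(25) + (1)·(36) + (1)·(49) + (1)·(64) = 191.

191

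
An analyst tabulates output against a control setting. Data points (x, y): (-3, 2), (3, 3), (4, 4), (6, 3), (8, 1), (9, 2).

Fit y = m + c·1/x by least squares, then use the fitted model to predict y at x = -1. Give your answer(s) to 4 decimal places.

Entries of AᵀA: Σ1 = 6, Σ1/x = 47/72, Σ1/x·1/x = 1765/5184.
Right-hand side: Σy = 15, Σ1/x·y = 157/72.
Normal equations: [[6, 47/72]; [47/72, 1765/5184]]·[m, c]ᵀ = [15, 157/72]ᵀ.
Δ = 6·(1765/5184) − (47/72)² = 8381/5184.
m = (15·(1765/5184) − (47/72)·(157/72))/(8381/5184) = 19096/8381; c = (6·(157/72) − (47/72)·15)/(8381/5184) = 17064/8381.
At x = -1: ŷ = (19096/8381)·(1) + (17064/8381)·(-1) = 2032/8381.

ŷ = 0.2425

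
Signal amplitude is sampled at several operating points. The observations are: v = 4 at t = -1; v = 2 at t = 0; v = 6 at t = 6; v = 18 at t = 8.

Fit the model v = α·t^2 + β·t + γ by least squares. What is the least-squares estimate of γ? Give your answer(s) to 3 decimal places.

γ = 1.245

Normal-equation sums: Σt^2·t^2 = 5393, Σt^2·t = 727, Σt^2 = 101, Σt·t = 101, Σt = 13, Σ1 = 4.
Right-hand side: Σt^2·v = 1372, Σt·v = 176, Σv = 30.
AᵀA·[α, β, γ]ᵀ = Aᵀv becomes [[5393, 727, 101]; [727, 101, 13]; [101, 13, 4]]·[α, β, γ]ᵀ = [1372, 176, 30]ᵀ.
Row-reducing yields α = 160/267, β = -3646/1335, γ = 554/445.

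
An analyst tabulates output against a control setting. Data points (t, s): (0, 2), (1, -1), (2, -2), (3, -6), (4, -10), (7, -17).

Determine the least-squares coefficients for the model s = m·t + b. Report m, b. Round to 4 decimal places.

m = -2.7784, b = 2.2054

Compute the Gram sums: Σt·t = 79, Σt = 17, Σ1 = 6.
Right-hand side: Σt·s = -182, Σs = -34.
Determinant 79·6 − 17² = 185.
m = ((-182)·6 − 17·(-34))/185 = -514/185; b = (79·(-34) − 17·(-182))/185 = 408/185.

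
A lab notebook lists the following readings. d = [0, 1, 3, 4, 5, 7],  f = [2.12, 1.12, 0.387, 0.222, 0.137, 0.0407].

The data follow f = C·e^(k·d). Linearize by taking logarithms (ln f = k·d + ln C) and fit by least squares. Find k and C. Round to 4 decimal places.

k = -0.5552, C = 2.0564

Taking logs, ln f = k·d + ln C, so regress ln f on d.
Σd = 20.0000, Σ(d)² = 100.0000, Σln f = -6.7790, Σd·ln f = -41.1045.
Equations: 100.0000·k + 20.0000·ln C = -41.1045;  20.0000·k + 6·ln C = -6.7790.
Solving (det = 200.0000): k = -0.55524, ln C = 0.72097, so C = exp(0.72097) = 2.05643.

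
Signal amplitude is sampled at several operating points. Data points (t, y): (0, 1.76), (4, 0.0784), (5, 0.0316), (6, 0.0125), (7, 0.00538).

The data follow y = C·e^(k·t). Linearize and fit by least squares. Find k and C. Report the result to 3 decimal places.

Linearized form: ln y = k·t + ln C. From the 5 transformed points,
Over the data: Σt = 22.0000, Σ(t)² = 126.0000, Σln y = -15.0423, Σt·ln y = -90.3243.
Normal system: [[126.0000, 22.0000]; [22.0000, 5]]·[k, ln C]ᵀ = [-90.3243, -15.0423]ᵀ.
Solving (det = 146.0000): k = -0.82665, ln C = 0.62880, so C = exp(0.62880) = 1.87536.

k = -0.827, C = 1.875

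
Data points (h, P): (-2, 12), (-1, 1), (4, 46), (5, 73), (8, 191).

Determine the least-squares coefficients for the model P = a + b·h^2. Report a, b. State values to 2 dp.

The normal equations are: 5·a + 110·b = 323;  110·a + 4994·b = 14834.
(Σ1 = 5, Σh^2 = 110, Σh^2·h^2 = 4994, ΣP = 323, Σh^2·P = 14834.)
Δ = 5·4994 − 110² = 12870.
a = (323·4994 − 110·14834)/12870 = -283/195; b = (5·14834 − 110·323)/12870 = 1288/429.

a = -1.45, b = 3.00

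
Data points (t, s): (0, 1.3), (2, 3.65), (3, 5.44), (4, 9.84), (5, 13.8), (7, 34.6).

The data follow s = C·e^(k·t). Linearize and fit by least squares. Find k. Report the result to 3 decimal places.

Let Y = ln s. Fitting Y = k·t + ln C by least squares:
Σt = 21.0000, Σ(t)² = 103.0000, Σln s = 11.7058, Σt·ln s = 54.7469.
Equations: 103.0000·k + 21.0000·ln C = 54.7469;  21.0000·k + 6·ln C = 11.7058.
Solving (det = 177.0000): k = 0.46700, ln C = 0.31648.

k = 0.467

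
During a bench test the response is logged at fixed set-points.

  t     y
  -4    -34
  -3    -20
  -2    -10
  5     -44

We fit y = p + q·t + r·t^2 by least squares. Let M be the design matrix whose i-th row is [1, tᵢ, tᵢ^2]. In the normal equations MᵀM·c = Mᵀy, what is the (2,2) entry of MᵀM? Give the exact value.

54

Row 2 ↔ basis t, column 2 ↔ basis t, so (MᵀM)_{2,2} = Σᵢ (t)·(t) = (-4)·(-4) + (-3)·(-3) + (-2)·(-2) + (5)·(5) = 54.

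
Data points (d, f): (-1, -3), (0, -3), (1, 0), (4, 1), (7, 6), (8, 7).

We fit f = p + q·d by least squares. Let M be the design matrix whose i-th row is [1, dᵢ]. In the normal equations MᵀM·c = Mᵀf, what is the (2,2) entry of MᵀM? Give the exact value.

Row 2 ↔ basis d, column 2 ↔ basis d, so (MᵀM)_{2,2} = Σᵢ (d)·(d) = (-1)·(-1) + (0)·(0) + (1)·(1) + (4)·(4) + (7)·(7) + (8)·(8) = 131.

131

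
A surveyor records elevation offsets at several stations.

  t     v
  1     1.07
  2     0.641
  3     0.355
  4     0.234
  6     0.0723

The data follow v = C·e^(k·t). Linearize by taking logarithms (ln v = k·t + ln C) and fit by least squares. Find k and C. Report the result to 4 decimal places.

k = -0.5355, C = 1.8500

Linearized form: ln v = k·t + ln C. From the 5 transformed points,
AᵀA = [[66.0000, 16.0000]; [16.0000, 5]], rhs = [-25.5000, -5.4921]ᵀ  (here Σt = 16.0000, Σ(t)² = 66.0000, Σln v = -5.4921, Σt·ln v = -25.5000).
Solving (det = 74.0000): k = -0.53550, ln C = 0.61519, so C = exp(0.61519) = 1.85000.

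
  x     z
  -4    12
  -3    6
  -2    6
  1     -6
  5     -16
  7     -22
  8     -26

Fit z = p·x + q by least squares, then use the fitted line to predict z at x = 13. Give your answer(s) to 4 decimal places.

From the data, Σx·x = 168, Σx = 12, Σ1 = 7.
For Mᵀz: Σx·z = -526, Σz = -46.
MᵀM·[p, q]ᵀ = Mᵀz becomes [[168, 12]; [12, 7]]·[p, q]ᵀ = [-526, -46]ᵀ.
Determinant 168·7 − 12² = 1032.
p = ((-526)·7 − 12·(-46))/1032 = -1565/516; q = (168·(-46) − 12·(-526))/1032 = -59/43.
At x = 13: ẑ = (-1565/516)·(13) + (-59/43)·(1) = -21053/516.

ẑ = -40.8004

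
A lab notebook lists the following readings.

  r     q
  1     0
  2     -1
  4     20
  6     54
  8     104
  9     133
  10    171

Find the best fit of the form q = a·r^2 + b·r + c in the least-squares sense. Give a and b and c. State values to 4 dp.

a = 2.0285, b = -3.2561, c = -0.1960

Entries of XᵀX: Σr^2·r^2 = 22226, Σr^2·r = 2530, Σr^2 = 302, Σr·r = 302, Σr = 40, Σ1 = 7.
And Σr^2·q = 36789, Σr·q = 4141, Σq = 481.
Inverting the 3×3 Gram matrix, [a, b, c]ᵀ = [25237/12441, -81019/24882, -813/4147]ᵀ.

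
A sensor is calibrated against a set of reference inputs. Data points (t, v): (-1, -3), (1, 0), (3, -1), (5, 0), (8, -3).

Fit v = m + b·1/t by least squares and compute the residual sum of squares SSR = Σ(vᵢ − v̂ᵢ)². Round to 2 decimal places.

SSR = 4.24

The normal system XᵀX·[m, b]ᵀ = Xᵀv is [[5, 79/120]; [79/120, 31201/14400]]·[m, b]ᵀ = [-7, 55/24]ᵀ.
det = 5·(31201/14400) − (79/120)² = 37441/3600.
m = ((-7)·(31201/14400) − (79/120)·(55/24))/(37441/3600) = -60033/37441; b = (5·(55/24) − (79/120)·(-7))/(37441/3600) = 57840/37441.
Residuals: 5550/37441, 2193/37441, 3312/37441, 48465/37441, -59520/37441; SSR = 158598/37441.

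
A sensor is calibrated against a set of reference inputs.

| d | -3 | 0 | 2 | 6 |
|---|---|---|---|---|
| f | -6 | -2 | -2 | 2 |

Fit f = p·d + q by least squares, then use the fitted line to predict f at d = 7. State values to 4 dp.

f̂ = 2.8421

Forming MᵀM = [[49, 5]; [5, 4]] and Mᵀf = [26, -8]ᵀ gives MᵀM·[p, q]ᵀ = Mᵀf.
det = 49·4 − 5² = 171.
p = (26·4 − 5·(-8))/171 = 16/19; q = (49·(-8) − 5·26)/171 = -58/19.
At d = 7: f̂ = (16/19)·(7) + (-58/19)·(1) = 54/19.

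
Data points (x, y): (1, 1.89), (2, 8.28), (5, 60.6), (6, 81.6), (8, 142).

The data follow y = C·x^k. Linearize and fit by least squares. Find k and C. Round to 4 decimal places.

k = 2.0941, C = 1.9285

Linearized form: ln y = k·ln x + ln C. From the 5 transformed points,
AᵀA = [[10.6052, 6.1738]; [6.1738, 5]], rhs = [26.2632, 16.2124]ᵀ  (here Σln x = 6.1738, Σ(ln x)² = 10.6052, Σln y = 16.2124, Σln x·ln y = 26.2632).
Δ = 10.6052·5 − (6.1738)² = 14.9105; k = (26.2632·5 − 6.1738·16.2124)/14.9105 = 2.09411, ln C = (10.6052·16.2124 − 6.1738·26.2632)/14.9105 = 0.65675, so C = exp(0.65675) = 1.92852.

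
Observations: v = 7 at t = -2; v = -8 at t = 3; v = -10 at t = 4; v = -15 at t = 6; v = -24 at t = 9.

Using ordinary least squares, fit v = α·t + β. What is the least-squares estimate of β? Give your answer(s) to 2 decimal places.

Compute the Gram sums: Σt·t = 146, Σt = 20, Σ1 = 5.
Moment sums: Σt·v = -384, Σv = -50.
Normal equations: [[146, 20]; [20, 5]]·[α, β]ᵀ = [-384, -50]ᵀ.
Determinant 146·5 − 20² = 330.
α = ((-384)·5 − 20·(-50))/330 = -92/33; β = (146·(-50) − 20·(-384))/330 = 38/33.

β = 1.15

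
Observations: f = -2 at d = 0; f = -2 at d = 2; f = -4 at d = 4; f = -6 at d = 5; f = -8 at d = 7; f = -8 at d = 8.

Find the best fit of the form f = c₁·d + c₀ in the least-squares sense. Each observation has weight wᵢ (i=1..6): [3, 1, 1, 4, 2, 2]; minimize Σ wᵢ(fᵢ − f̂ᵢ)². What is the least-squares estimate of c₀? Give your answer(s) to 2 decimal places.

c₀ = -1.65

Setting ∂/∂c₁ … = 0 gives: 346·c₁ + 56·c₀ = -380;  56·c₁ + 13·c₀ = -68.
(Σwᵢ·d·d = 346, Σwᵢ·d = 56, Σwᵢ·1 = 13, Σwᵢ·d·f = -380, Σwᵢ·f = -68.)
Determinant 346·13 − 56² = 1362.
c₁ = ((-380)·13 − 56·(-68))/1362 = -566/681; c₀ = (346·(-68) − 56·(-380))/1362 = -1124/681.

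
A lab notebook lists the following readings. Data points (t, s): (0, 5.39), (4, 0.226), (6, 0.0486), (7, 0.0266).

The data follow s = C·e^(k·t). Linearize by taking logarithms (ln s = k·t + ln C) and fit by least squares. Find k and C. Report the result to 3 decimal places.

k = -0.767, C = 5.190

Linearized form: ln s = k·t + ln C. From the 4 transformed points,
AᵀA = [[101.0000, 17.0000]; [17.0000, 4]], rhs = [-49.4816, -6.4537]ᵀ  (here Σt = 17.0000, Σ(t)² = 101.0000, Σln s = -6.4537, Σt·ln s = -49.4816).
Solving (det = 115.0000): k = -0.76708, ln C = 1.64668, so C = exp(1.64668) = 5.18972.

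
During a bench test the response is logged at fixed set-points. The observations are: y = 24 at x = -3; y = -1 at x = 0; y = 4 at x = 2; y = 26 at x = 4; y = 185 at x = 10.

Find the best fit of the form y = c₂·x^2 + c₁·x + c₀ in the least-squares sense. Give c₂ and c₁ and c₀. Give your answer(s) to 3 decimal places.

c₂ = 2.035, c₁ = -1.817, c₀ = -0.184

The normal equations are: 10353·c₂ + 1045·c₁ + 129·c₀ = 19148;  1045·c₂ + 129·c₁ + 13·c₀ = 1890;  129·c₂ + 13·c₁ + 5·c₀ = 238.
Inverting the 3×3 Gram matrix, [c₂, c₁, c₀]ᵀ = [210175/103268, -187667/103268, -4756/25817]ᵀ.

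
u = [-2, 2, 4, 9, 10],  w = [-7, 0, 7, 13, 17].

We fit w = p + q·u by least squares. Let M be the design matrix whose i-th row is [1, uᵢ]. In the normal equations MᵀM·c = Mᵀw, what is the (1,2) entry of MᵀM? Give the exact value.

Row 1 ↔ basis 1, column 2 ↔ basis u, so (MᵀM)_{1,2} = Σᵢ u = (1)·(-2) + (1)·(2) + (1)·(4) + (1)·(9) + (1)·(10) = 23.

23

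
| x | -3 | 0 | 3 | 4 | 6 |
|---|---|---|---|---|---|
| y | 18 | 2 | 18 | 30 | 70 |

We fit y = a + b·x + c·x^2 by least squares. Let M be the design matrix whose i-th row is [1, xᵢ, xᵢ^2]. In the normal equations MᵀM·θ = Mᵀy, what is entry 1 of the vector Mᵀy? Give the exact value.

138

Entry 1 ↔ basis 1, so (Mᵀy)_{1} = Σᵢ yᵢ = (1)·(18) + (1)·(2) + (1)·(18) + (1)·(30) + (1)·(70) = 138.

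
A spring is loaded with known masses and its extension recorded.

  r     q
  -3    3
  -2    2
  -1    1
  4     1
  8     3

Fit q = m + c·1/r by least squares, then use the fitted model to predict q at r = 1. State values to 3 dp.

From the data, Σ1 = 5, Σ1/r = -35/24, Σ1/r·1/r = 829/576.
And Σq = 10, Σ1/r·q = -19/8.
Determinant 5·(829/576) − (-35/24)² = 365/72.
m = (10·(829/576) − (-35/24)·(-19/8))/(365/72) = 1259/584; c = (5·(-19/8) − (-35/24)·10)/(365/72) = 39/73.
At r = 1: q̂ = (1259/584)·(1) + (39/73)·(1) = 1571/584.

q̂ = 2.690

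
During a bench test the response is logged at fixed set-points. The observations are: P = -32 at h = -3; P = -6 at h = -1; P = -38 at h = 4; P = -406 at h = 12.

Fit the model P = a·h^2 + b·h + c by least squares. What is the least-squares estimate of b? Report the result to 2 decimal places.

b = 2.18

The normal equations are: 21074·a + 1764·b + 170·c = -59366;  1764·a + 170·b + 12·c = -4922;  170·a + 12·b + 4·c = -482.
(Σh^2·h^2 = 21074, Σh^2·h = 1764, Σh^2 = 170, Σh·h = 170, Σh = 12, Σ1 = 4, Σh^2·P = -59366, Σh·P = -4922, ΣP = -482.)
Row-reducing yields a = -17023/5665, b = 1123/515, c = 3786/5665.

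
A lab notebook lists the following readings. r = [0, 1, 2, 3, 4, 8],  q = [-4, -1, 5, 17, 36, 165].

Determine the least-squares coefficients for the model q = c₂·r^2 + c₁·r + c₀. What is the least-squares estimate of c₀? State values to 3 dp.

Normal-equation sums: Σr^2·r^2 = 4450, Σr^2·r = 612, Σr^2 = 94, Σr·r = 94, Σr = 18, Σ1 = 6.
And Σr^2·q = 11308, Σr·q = 1524, Σq = 218.
Row-reducing yields c₂ = 4291/1529, c₁ = -195/139, c₀ = -5237/1529.

c₀ = -3.425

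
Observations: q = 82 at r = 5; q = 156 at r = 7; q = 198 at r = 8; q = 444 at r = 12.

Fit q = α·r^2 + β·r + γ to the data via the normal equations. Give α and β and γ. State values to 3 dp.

α = 3.152, β = -1.945, γ = 13.365

XᵀX·[α, β, γ]ᵀ = Xᵀq reads: 27858·α + 2708·β + 282·γ = 86302;  2708·α + 282·β + 32·γ = 8414;  282·α + 32·β + 4·γ = 880.
(Σr^2·r^2 = 27858, Σr^2·r = 2708, Σr^2 = 282, Σr·r = 282, Σr = 32, Σ1 = 4, Σr^2·q = 86302, Σr·q = 8414, Σq = 880.)
Row-reducing yields α = 4882/1549, β = -3013/1549, γ = 20703/1549.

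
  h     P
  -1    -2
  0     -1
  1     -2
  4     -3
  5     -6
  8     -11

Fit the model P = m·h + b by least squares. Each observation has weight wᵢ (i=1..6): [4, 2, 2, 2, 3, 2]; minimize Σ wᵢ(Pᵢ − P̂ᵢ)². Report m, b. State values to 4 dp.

m = -0.9216, b = -1.7266

Entries of XᵀWX: Σwᵢ·h·h = 241, Σwᵢ·h = 37, Σwᵢ·1 = 15.
Moment sums: Σwᵢ·h·P = -286, Σwᵢ·P = -60.
det = 241·15 − 37² = 2246.
m = ((-286)·15 − 37·(-60))/2246 = -1035/1123; b = (241·(-60) − 37·(-286))/2246 = -1939/1123.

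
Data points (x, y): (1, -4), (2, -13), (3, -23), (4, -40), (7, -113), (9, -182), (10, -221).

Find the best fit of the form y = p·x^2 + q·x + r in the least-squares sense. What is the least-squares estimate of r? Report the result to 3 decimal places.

From the data, Σx^2·x^2 = 19316, Σx^2·x = 2172, Σx^2 = 260, Σx·x = 260, Σx = 36, Σ1 = 7.
For Mᵀy: Σx^2·y = -43282, Σx·y = -4898, Σy = -596.
MᵀM·[p, q, r]ᵀ = Mᵀy becomes [[19316, 2172, 260]; [2172, 260, 36]; [260, 36, 7]]·[p, q, r]ᵀ = [-43282, -4898, -596]ᵀ.
Row-reducing yields p = -23043/11396, q = -22037/11396, r = -268/2849.

r = -0.094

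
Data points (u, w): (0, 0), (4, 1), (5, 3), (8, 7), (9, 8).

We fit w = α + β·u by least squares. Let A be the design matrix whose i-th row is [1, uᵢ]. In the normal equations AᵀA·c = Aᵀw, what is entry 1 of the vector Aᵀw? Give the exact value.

19

Entry 1 ↔ basis 1, so (Aᵀw)_{1} = Σᵢ wᵢ = (1)·(0) + (1)·(1) + (1)·(3) + (1)·(7) + (1)·(8) = 19.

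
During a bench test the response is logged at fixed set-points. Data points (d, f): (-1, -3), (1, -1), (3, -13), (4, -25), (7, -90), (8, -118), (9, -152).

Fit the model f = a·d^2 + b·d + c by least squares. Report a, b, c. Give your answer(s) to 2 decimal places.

Entries of AᵀA: Σd^2·d^2 = 13397, Σd^2·d = 1675, Σd^2 = 221, Σd·d = 221, Σd = 31, Σ1 = 7.
And Σd^2·f = -24795, Σd·f = -3079, Σf = -402.
Normal equations: [[13397, 1675, 221]; [1675, 221, 31]; [221, 31, 7]]·[a, b, c]ᵀ = [-24795, -3079, -402]ᵀ.
Inverting the 3×3 Gram matrix, [a, b, c]ᵀ = [-23831/11508, 19681/11508, 361/959]ᵀ.

a = -2.07, b = 1.71, c = 0.38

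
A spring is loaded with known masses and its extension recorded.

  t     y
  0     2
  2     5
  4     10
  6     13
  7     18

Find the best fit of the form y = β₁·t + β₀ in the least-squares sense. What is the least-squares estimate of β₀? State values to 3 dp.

β₀ = 1.305

MᵀM·[β₁, β₀]ᵀ = Mᵀy reads: 105·β₁ + 19·β₀ = 254;  19·β₁ + 5·β₀ = 48.
(Σt·t = 105, Σt = 19, Σ1 = 5, Σt·y = 254, Σy = 48.)
Eliminating β₀: 5·(row 1) − 19·(row 2) gives 164·β₁ = 5·254 − 19·48 = 358, so β₁ = 179/82.
Then β₀ = (48 − 19·(179/82))/5 = 107/82.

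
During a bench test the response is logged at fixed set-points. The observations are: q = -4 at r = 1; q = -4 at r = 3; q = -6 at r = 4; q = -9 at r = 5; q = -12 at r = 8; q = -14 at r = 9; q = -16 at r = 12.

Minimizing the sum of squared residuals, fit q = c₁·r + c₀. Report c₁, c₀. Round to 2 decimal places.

c₁ = -1.24, c₀ = -1.85

Entries of MᵀM: Σr·r = 340, Σr = 42, Σ1 = 7.
Moment sums: Σr·q = -499, Σq = -65.
So MᵀM·[c₁, c₀]ᵀ = Mᵀq: [[340, 42]; [42, 7]]·[c₁, c₀]ᵀ = [-499, -65]ᵀ.
Eliminating c₀: 7·(row 1) − 42·(row 2) gives 616·c₁ = 7·(-499) − 42·(-65) = -763, so c₁ = -109/88.
Then c₀ = ((-65) − 42·(-109/88))/7 = -571/308.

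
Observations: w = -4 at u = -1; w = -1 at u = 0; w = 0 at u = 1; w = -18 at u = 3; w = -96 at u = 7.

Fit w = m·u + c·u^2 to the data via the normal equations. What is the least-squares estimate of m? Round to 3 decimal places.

Entries of MᵀM: Σu·u = 60, Σu·u^2 = 370, Σu^2·u^2 = 2484.
And Σu·w = -722, Σu^2·w = -4870.
Normal equations: [[60, 370]; [370, 2484]]·[m, c]ᵀ = [-722, -4870]ᵀ.
Determinant 60·2484 − 370² = 12140.
m = ((-722)·2484 − 370·(-4870))/12140 = 2113/3035; c = (60·(-4870) − 370·(-722))/12140 = -1253/607.

m = 0.696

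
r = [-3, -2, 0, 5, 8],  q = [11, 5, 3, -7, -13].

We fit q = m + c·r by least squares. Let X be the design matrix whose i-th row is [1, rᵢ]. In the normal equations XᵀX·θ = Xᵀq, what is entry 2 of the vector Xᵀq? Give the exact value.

-182

Entry 2 ↔ basis r, so (Xᵀq)_{2} = Σᵢ (r)·qᵢ = (-3)·(11) + (-2)·(5) + (0)·(3) + (5)·(-7) + (8)·(-13) = -182.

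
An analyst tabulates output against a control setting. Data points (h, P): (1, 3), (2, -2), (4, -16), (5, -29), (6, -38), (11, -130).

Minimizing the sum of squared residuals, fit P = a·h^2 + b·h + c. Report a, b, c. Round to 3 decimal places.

Setting ∂/∂a … = 0 gives: 16835·a + 1745·b + 203·c = -18084;  1745·a + 203·b + 29·c = -1868;  203·a + 29·b + 6·c = -212.
Solving the 3×3 system (Gaussian elimination) gives a = -15536/16053, b = -26596/16053, c = 28992/5351.

a = -0.968, b = -1.657, c = 5.418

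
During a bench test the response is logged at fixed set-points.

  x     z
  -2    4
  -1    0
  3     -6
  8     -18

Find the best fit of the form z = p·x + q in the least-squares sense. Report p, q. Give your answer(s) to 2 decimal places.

p = -2.10, q = -0.81

Entries of AᵀA: Σx·x = 78, Σx = 8, Σ1 = 4.
For Aᵀz: Σx·z = -170, Σz = -20.
So AᵀA·[p, q]ᵀ = Aᵀz: [[78, 8]; [8, 4]]·[p, q]ᵀ = [-170, -20]ᵀ.
Determinant 78·4 − 8² = 248.
p = ((-170)·4 − 8·(-20))/248 = -65/31; q = (78·(-20) − 8·(-170))/248 = -25/31.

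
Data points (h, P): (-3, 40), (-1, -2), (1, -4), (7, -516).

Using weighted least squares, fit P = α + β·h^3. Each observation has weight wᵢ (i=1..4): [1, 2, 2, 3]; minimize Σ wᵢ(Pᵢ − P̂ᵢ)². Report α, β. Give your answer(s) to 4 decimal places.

α = -2.4550, β = -1.4974

Compute the Gram sums: Σwᵢ·1 = 8, Σwᵢ·h^3 = 1002, Σwᵢ·h^3·h^3 = 353680.
Right-hand side: Σwᵢ·P = -1520, Σwᵢ·h^3·P = -532048.
XᵀWX·[α, β]ᵀ = XᵀWP becomes [[8, 1002]; [1002, 353680]]·[α, β]ᵀ = [-1520, -532048]ᵀ.
Δ = 8·353680 − 1002² = 1825436.
α = ((-1520)·353680 − 1002·(-532048))/1825436 = -1120376/456359; β = (8·(-532048) − 1002·(-1520))/1825436 = -683336/456359.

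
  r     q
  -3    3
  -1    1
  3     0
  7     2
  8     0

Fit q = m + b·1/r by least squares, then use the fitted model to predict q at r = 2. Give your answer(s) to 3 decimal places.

q̂ = 0.731

From the data, Σ1 = 5, Σ1/r = -41/56, Σ1/r·1/r = 35513/28224.
And Σq = 6, Σ1/r·q = -12/7.
AᵀA·[m, b]ᵀ = Aᵀq becomes [[5, -41/56]; [-41/56, 35513/28224]]·[m, b]ᵀ = [6, -12/7]ᵀ.
Δ = 5·(35513/28224) − (-41/56)² = 40609/7056.
m = (6·(35513/28224) − (-41/56)·(-12/7))/(40609/7056) = 88827/81218; b = (5·(-12/7) − (-41/56)·6)/(40609/7056) = -29484/40609.
At r = 2: q̂ = (88827/81218)·(1) + (-29484/40609)·(1/2) = 59343/81218.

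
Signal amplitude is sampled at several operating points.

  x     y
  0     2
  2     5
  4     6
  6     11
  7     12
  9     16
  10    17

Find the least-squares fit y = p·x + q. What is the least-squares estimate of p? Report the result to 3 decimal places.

p = 1.548

Sums needed: Σx·x = 286, Σx = 38, Σ1 = 7.
For Mᵀy: Σx·y = 498, Σy = 69.
Normal equations: [[286, 38]; [38, 7]]·[p, q]ᵀ = [498, 69]ᵀ.
Eliminating q: 7·(row 1) − 38·(row 2) gives 558·p = 7·498 − 38·69 = 864, so p = 48/31.
Then q = (69 − 38·(48/31))/7 = 45/31.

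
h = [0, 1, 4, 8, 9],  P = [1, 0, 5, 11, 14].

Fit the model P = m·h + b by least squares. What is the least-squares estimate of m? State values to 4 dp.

Forming XᵀX = [[162, 22]; [22, 5]] and XᵀP = [234, 31]ᵀ gives XᵀX·[m, b]ᵀ = XᵀP.
Δ = 162·5 − 22² = 326.
m = (234·5 − 22·31)/326 = 244/163; b = (162·31 − 22·234)/326 = -63/163.

m = 1.4969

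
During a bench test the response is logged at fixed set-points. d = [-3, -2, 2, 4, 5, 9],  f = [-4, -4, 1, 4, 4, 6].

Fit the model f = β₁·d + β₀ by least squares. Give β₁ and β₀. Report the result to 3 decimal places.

XᵀX·[β₁, β₀]ᵀ = Xᵀf reads: 139·β₁ + 15·β₀ = 112;  15·β₁ + 6·β₀ = 7.
det = 139·6 − 15² = 609.
β₁ = (112·6 − 15·7)/609 = 27/29; β₀ = (139·7 − 15·112)/609 = -101/87.

β₁ = 0.931, β₀ = -1.161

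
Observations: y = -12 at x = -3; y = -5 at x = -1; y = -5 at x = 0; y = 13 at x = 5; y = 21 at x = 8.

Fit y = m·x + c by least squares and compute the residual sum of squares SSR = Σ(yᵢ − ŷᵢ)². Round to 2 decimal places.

SSR = 5.81

The normal system MᵀM·[m, c]ᵀ = Mᵀy is [[99, 9]; [9, 5]]·[m, c]ᵀ = [274, 12]ᵀ.
Eliminating c: 5·(row 1) − 9·(row 2) gives 414·m = 5·274 − 9·12 = 1262, so m = 631/207.
Then c = (12 − 9·(631/207))/5 = -71/23.
Residuals: 16/69, 235/207, -44/23, 175/207, -62/207; SSR = 1202/207.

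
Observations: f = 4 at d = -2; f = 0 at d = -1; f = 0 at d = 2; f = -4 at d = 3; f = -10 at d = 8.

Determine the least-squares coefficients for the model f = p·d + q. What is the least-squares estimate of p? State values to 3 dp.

p = -1.290

The normal system AᵀA·[p, q]ᵀ = Aᵀf is [[82, 10]; [10, 5]]·[p, q]ᵀ = [-100, -10]ᵀ.
Eliminating q: 5·(row 1) − 10·(row 2) gives 310·p = 5·(-100) − 10·(-10) = -400, so p = -40/31.
Then q = ((-10) − 10·(-40/31))/5 = 18/31.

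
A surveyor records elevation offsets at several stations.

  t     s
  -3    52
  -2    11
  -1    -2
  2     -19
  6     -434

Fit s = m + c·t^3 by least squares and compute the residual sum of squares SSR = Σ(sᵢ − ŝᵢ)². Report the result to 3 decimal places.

The normal equations are: 5·m + 188·c = -392;  188·m + 47514·c = -95386.
Δ = 5·47514 − 188² = 202226.
m = ((-392)·47514 − 188·(-95386))/202226 = -346460/101113; c = (5·(-95386) − 188·(-392))/202226 = -201617/101113.
Residuals: 160677/101113, -154233/101113, -57383/101113, 38249/101113, 12690/101113; SSR = 539216/101113.

SSR = 5.333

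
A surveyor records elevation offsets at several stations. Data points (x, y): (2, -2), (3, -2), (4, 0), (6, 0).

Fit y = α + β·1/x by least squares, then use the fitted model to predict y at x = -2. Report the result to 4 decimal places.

ŷ = 4.5714

The normal system MᵀM·[α, β]ᵀ = Mᵀy is [[4, 5/4]; [5/4, 65/144]]·[α, β]ᵀ = [-4, -5/3]ᵀ.
det = 4·(65/144) − (5/4)² = 35/144.
α = ((-4)·(65/144) − (5/4)·(-5/3))/(35/144) = 8/7; β = (4·(-5/3) − (5/4)·(-4))/(35/144) = -48/7.
At x = -2: ŷ = (8/7)·(1) + (-48/7)·(-1/2) = 32/7.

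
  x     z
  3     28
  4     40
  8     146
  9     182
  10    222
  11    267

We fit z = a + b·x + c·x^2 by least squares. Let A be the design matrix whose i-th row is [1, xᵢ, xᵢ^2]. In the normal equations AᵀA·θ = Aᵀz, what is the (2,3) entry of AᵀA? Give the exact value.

Row 2 ↔ basis x, column 3 ↔ basis x^2, so (AᵀA)_{2,3} = Σᵢ (x)·(x^2) = (3)·(9) + (4)·(16) + (8)·(64) + (9)·(81) + (10)·(100) + (11)·(121) = 3663.

3663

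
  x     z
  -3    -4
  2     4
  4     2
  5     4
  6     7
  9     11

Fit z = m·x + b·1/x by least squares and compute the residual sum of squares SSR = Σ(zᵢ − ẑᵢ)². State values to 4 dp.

SSR = 12.5848

Compute the Gram sums: Σx·x = 171, Σx·1/x = 6, Σ1/x·1/x = 16321/32400.
And Σx·z = 189, Σ1/x·z = 316/45.
Normal equations: [[171, 6]; [6, 16321/32400]]·[m, b]ᵀ = [189, 316/45]ᵀ.
Eliminating b: (16321/32400)·(row 1) − 6·(row 2) gives (180499/3600)·m = (16321/32400)·189 − 6·(316/45) = 21229/400, so m = 191061/180499.
Then b = ((316/45) − 6·(191061/180499))/(16321/32400) = 240480/180499.
Residuals: -68653/180499, 219634/180499, -463366/180499, -281405/180499, 77047/180499, 239220/180499; SSR = 2271545/180499.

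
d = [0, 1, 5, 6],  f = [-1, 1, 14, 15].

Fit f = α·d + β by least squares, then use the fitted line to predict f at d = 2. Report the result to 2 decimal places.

f̂ = 4.40

Entries of XᵀX: Σd·d = 62, Σd = 12, Σ1 = 4.
And Σd·f = 161, Σf = 29.
Eliminating β: 4·(row 1) − 12·(row 2) gives 104·α = 4·161 − 12·29 = 296, so α = 37/13.
Then β = (29 − 12·(37/13))/4 = -67/52.
At d = 2: f̂ = (37/13)·(2) + (-67/52)·(1) = 229/52.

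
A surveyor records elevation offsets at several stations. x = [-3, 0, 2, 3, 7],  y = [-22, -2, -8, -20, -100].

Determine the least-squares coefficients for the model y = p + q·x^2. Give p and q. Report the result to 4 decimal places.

p = -1.9096, q = -2.0064

Forming MᵀM = [[5, 71]; [71, 2579]] and Mᵀy = [-152, -5310]ᵀ gives MᵀM·[p, q]ᵀ = Mᵀy.
det = 5·2579 − 71² = 7854.
p = ((-152)·2579 − 71·(-5310))/7854 = -7499/3927; q = (5·(-5310) − 71·(-152))/7854 = -7879/3927.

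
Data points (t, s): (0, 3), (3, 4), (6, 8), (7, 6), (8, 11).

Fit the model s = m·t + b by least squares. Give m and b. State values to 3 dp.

m = 0.850, b = 2.318

Sums needed: Σt·t = 158, Σt = 24, Σ1 = 5.
And Σt·s = 190, Σs = 32.
Eliminating b: 5·(row 1) − 24·(row 2) gives 214·m = 5·190 − 24·32 = 182, so m = 91/107.
Then b = (32 − 24·(91/107))/5 = 248/107.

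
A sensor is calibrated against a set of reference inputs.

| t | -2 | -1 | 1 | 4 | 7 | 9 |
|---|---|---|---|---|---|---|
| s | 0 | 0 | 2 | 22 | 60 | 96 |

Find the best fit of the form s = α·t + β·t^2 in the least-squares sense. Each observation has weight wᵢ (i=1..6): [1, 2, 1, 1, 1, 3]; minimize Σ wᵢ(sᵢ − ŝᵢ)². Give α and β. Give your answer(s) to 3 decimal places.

α = 1.496, β = 1.018

From the data, Σwᵢ·t·t = 315, Σwᵢ·t·t^2 = 2585, Σwᵢ·t^2·t^2 = 22359.
Right-hand side: Σwᵢ·t·s = 3102, Σwᵢ·t^2·s = 26622.
Normal equations: [[315, 2585]; [2585, 22359]]·[α, β]ᵀ = [3102, 26622]ᵀ.
Eliminating β: 22359·(row 1) − 2585·(row 2) gives 360860·α = 22359·3102 − 2585·26622 = 539748, so α = 134937/90215.
Then β = (26622 − 2585·(134937/90215))/22359 = 18363/18043.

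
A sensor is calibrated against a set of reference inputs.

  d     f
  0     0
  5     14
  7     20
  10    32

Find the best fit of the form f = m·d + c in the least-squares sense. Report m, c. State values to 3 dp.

m = 3.151, c = -0.830

The normal equations are: 174·m + 22·c = 530;  22·m + 4·c = 66.
det = 174·4 − 22² = 212.
m = (530·4 − 22·66)/212 = 167/53; c = (174·66 − 22·530)/212 = -44/53.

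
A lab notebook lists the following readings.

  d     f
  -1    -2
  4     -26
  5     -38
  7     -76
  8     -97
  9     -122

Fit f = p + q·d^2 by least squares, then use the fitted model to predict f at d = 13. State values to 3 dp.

f̂ = -254.574

Setting ∂/∂p … = 0 gives: 6·p + 236·q = -361;  236·p + 13940·q = -21182.
(Σ1 = 6, Σd^2 = 236, Σd^2·d^2 = 13940, Σf = -361, Σd^2·f = -21182.)
det = 6·13940 − 236² = 27944.
p = ((-361)·13940 − 236·(-21182))/27944 = -8347/6986; q = (6·(-21182) − 236·(-361))/27944 = -5237/3493.
At d = 13: f̂ = (-8347/6986)·(1) + (-5237/3493)·(169) = -1778453/6986.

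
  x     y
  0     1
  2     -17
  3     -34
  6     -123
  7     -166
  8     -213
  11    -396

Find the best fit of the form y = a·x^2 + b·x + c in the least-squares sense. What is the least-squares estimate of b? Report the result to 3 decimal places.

The normal system MᵀM·[a, b, c]ᵀ = Mᵀy is [[22531, 2437, 283]; [2437, 283, 37]; [283, 37, 7]]·[a, b, c]ᵀ = [-74484, -8096, -948]ᵀ.
Row-reducing yields a = -4175/1358, b = -26801/12222, c = 397/873.

b = -2.193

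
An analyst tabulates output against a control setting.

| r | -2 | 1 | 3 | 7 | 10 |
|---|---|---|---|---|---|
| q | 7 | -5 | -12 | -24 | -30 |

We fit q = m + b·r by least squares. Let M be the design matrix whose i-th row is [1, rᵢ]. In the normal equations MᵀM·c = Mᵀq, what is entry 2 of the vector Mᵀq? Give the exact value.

-523

Entry 2 ↔ basis r, so (Mᵀq)_{2} = Σᵢ (r)·qᵢ = (-2)·(7) + (1)·(-5) + (3)·(-12) + (7)·(-24) + (10)·(-30) = -523.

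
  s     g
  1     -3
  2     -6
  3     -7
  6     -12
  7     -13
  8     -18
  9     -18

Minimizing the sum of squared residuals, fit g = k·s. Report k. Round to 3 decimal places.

k = -2.070

The normal equations are: 244·k = -505.
(Σs·s = 244, Σs·g = -505.)
Hence k = -505 / 244 ≈ -2.06967.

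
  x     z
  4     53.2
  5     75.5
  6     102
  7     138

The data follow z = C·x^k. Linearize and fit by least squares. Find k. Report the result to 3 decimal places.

Taking logs, ln z = k·ln x + ln C, so regress ln z on ln x.
AᵀA = [[11.5091, 6.7334]; [6.7334, 4]], rhs = [30.3435, 17.8504]ᵀ  (here Σln x = 6.7334, Σ(ln x)² = 11.5091, Σln z = 17.8504, Σln x·ln z = 30.3435).
Slope k = (n·Σln x·ln z − Σln x·Σln z)/(n·Σ(ln x)² − (Σln x)²) = (4·30.3435 − 6.7334·17.8504)/0.6976 = 1.69133; ln C = (Σln z − k·Σln x)/n = 1.61550.

k = 1.691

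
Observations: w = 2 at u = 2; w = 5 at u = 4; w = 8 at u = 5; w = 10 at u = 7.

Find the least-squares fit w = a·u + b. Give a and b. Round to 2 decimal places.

Compute the Gram sums: Σu·u = 94, Σu = 18, Σ1 = 4.
And Σu·w = 134, Σw = 25.
So XᵀX·[a, b]ᵀ = Xᵀw: [[94, 18]; [18, 4]]·[a, b]ᵀ = [134, 25]ᵀ.
det = 94·4 − 18² = 52.
a = (134·4 − 18·25)/52 = 43/26; b = (94·25 − 18·134)/52 = -31/26.

a = 1.65, b = -1.19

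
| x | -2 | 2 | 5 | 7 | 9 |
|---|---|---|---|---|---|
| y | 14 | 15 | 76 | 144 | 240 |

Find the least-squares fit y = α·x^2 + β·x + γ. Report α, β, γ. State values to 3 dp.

α = 2.919, β = 0.004, γ = 2.611

The normal equations are: 9619·α + 1197·β + 163·γ = 28512;  1197·α + 163·β + 21·γ = 3550;  163·α + 21·β + 5·γ = 489.
(Σx^2·x^2 = 9619, Σx^2·x = 1197, Σx^2 = 163, Σx·x = 163, Σx = 21, Σ1 = 5, Σx^2·y = 28512, Σx·y = 3550, Σy = 489.)
Solving the 3×3 system (Gaussian elimination) gives α = 217035/74344, β = 331/74344, γ = 24264/9293.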